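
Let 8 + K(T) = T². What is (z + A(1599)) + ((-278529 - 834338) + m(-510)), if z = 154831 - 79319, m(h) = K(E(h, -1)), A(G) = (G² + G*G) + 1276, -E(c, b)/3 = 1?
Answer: 4077524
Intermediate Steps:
E(c, b) = -3 (E(c, b) = -3*1 = -3)
A(G) = 1276 + 2*G² (A(G) = (G² + G²) + 1276 = 2*G² + 1276 = 1276 + 2*G²)
K(T) = -8 + T²
m(h) = 1 (m(h) = -8 + (-3)² = -8 + 9 = 1)
z = 75512
(z + A(1599)) + ((-278529 - 834338) + m(-510)) = (75512 + (1276 + 2*1599²)) + ((-278529 - 834338) + 1) = (75512 + (1276 + 2*2556801)) + (-1112867 + 1) = (75512 + (1276 + 5113602)) - 1112866 = (75512 + 5114878) - 1112866 = 5190390 - 1112866 = 4077524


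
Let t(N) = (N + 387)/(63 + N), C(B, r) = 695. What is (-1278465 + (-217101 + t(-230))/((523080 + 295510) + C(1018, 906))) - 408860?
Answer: -230860846714399/136820595 ≈ -1.6873e+6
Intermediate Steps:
t(N) = (387 + N)/(63 + N)
(-1278465 + (-217101 + t(-230))/((523080 + 295510) + C(1018, 906))) - 408860 = (-1278465 + (-217101 + (387 - 230)/(63 - 230))/((523080 + 295510) + 695)) - 408860 = (-1278465 + (-217101 + 157/(-167))/(818590 + 695)) - 408860 = (-1278465 + (-217101 - 1/167*157)/819285) - 408860 = (-1278465 + (-217101 - 157/167)*(1/819285)) - 408860 = (-1278465 - 36256024/167*1/819285) - 408860 = (-1278465 - 36256024/136820595) - 408860 = -174920378242699/136820595 - 408860 = -230860846714399/136820595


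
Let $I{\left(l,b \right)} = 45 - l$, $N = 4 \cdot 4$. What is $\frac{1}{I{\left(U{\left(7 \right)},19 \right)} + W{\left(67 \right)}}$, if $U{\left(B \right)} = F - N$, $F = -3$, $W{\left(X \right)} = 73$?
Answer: $\frac{1}{137} \approx 0.0072993$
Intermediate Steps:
$N = 16$
$U{\left(B \right)} = -19$ ($U{\left(B \right)} = -3 - 16 = -19$)
$\frac{1}{I{\left(U{\left(7 \right)},19 \right)} + W{\left(67 \right)}} = \frac{1}{\left(45 - -19\right) + 73} = \frac{1}{\left(45 + 19\right) + 73} = \frac{1}{64 + 73} = \frac{1}{137}$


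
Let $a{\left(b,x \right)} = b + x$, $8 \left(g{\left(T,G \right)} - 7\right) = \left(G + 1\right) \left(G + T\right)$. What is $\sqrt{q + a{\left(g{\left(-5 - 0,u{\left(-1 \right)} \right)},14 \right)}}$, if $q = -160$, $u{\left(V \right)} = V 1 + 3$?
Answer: $\frac{i \sqrt{2242}}{4} \approx 11.837 i$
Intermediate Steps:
$u{\left(V \right)} = 3 + V$ ($u{\left(V \right)} = V + 3 = 3 + V$)
$g{\left(T,G \right)} = 7 + \frac{\left(1 + G\right) \left(G + T\right)}{8}$ ($g{\left(T,G \right)} = 7 + \frac{\left(G + 1\right) \left(G + T\right)}{8} = 7 + \frac{\left(1 + G\right) \left(G + T\right)}{8}$)
$\sqrt{q + a{\left(g{\left(-5 - 0,u{\left(-1 \right)} \right)},14 \right)}} = \sqrt{-160 + \left(\left(7 + \frac{3 - 1}{8} + \frac{-5 - 0}{8} + \frac{\left(3 - 1\right)^{2}}{8} + \frac{\left(3 - 1\right) \left(-5 - 0\right)}{8}\right) + 14\right)} = \sqrt{-160 + \left(\left(7 + \frac{1}{8} \cdot 2 + \frac{-5 + 0}{8} + \frac{2^{2}}{8} + \frac{1}{8} \cdot 2 \left(-5 + 0\right)\right) + 14\right)} = \sqrt{-160 + \left(\left(7 + \frac{1}{4} + \frac{1}{8} \left(-5\right) + \frac{1}{8} \cdot 4 + \frac{1}{8} \cdot 2 \left(-5\right)\right) + 14\right)} = \sqrt{-160 + \left(\left(7 + \frac{1}{4} - \frac{5}{8} + \frac{1}{2} - \frac{5}{4}\right) + 14\right)} = \sqrt{-160 + \left(\frac{47}{8} + 14\right)} = \sqrt{-160 + \frac{159}{8}} = \sqrt{- \frac{1121}{8}} = \frac{i \sqrt{2242}}{4}$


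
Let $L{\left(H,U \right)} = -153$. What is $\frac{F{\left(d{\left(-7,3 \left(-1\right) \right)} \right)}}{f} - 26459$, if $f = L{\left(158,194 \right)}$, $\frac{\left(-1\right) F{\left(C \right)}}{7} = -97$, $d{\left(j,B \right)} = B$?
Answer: $- \frac{4048906}{153} \approx -26463.0$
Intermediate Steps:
$F{\left(C \right)} = 679$ ($F{\left(C \right)} = \left(-7\right) \left(-97\right) = 679$)
$f = -153$
$\frac{F{\left(d{\left(-7,3 \left(-1\right) \right)} \right)}}{f} - 26459 = \frac{679}{-153} - 26459 = 679 \left(- \frac{1}{153}\right) - 26459 = - \frac{679}{153} - 26459 = - \frac{4048906}{153}$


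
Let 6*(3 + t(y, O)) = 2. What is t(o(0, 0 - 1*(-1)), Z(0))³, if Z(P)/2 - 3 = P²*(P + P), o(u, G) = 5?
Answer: -512/27 ≈ -18.963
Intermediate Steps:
Z(P) = 6 + 4*P³ (Z(P) = 6 + 2*(P²*(P + P)) = 6 + 2*(P²*(2*P)) = 6 + 2*(2*P³) = 6 + 4*P³)
t(y, O) = -8/3 (t(y, O) = -3 + (⅙)*2 = -3 + ⅓ = -8/3)
t(o(0, 0 - 1*(-1)), Z(0))³ = (-8/3)³ = -512/27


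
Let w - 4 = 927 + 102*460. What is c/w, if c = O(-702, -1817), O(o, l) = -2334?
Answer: -2334/47851 ≈ -0.048776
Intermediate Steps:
c = -2334
w = 47851 (w = 4 + (927 + 102*460) = 4 + (927 + 46920) = 4 + 47847 = 47851)
c/w = -2334/47851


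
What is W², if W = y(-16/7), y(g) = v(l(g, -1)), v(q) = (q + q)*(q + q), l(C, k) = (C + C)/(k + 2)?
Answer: 16777216/2401 ≈ 6987.6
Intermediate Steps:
l(C, k) = 2*C/(2 + k) (l(C, k) = (2*C)/(2 + k) = 2*C/(2 + k))
v(q) = 4*q² (v(q) = (2*q)*(2*q) = 4*q²)
y(g) = 16*g² (y(g) = 4*(2*g/(2 - 1))² = 4*(2*g/1)² = 4*(2*g*1)² = 4*(2*g)² = 4*(4*g²) = 16*g²)
W = 4096/49 (W = 16*(-16/7)² = 16*(256/49) = 4096/49 ≈ 83.592)
W² = (4096/49)² = 16777216/2401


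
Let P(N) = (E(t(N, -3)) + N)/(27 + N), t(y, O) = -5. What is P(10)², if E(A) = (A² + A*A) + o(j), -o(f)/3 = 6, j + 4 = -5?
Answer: 1764/1369 ≈ 1.2885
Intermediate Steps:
j = -9 (j = -4 - 5 = -9)
o(f) = -18 (o(f) = -3*6 = -18)
E(A) = -18 + 2*A² (E(A) = (A² + A*A) - 18 = (A² + A²) - 18 = 2*A² - 18 = -18 + 2*A²)
P(N) = (32 + N)/(27 + N) (P(N) = ((-18 + 2*(-5)²) + N)/(27 + N) = ((-18 + 2*25) + N)/(27 + N) = ((-18 + 50) + N)/(27 + N) = (32 + N)/(27 + N))
P(10)² = ((32 + 10)/(27 + 10))² = (42/37)² = 1764/1369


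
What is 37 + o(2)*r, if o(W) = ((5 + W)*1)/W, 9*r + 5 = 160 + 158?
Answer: 2857/18 ≈ 158.72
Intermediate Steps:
r = 313/9 (r = -5/9 + (160 + 158)/9 = -5/9 + (1/9)*318 = -5/9 + 106/3 = 313/9 ≈ 34.778)
o(W) = (5 + W)/W
37 + o(2)*r = 37 + ((5 + 2)/2)*(313/9) = 37 + ((1/2)*7)*(313/9) = 37 + (7/2)*(313/9) = 37 + 2191/18 = 2857/18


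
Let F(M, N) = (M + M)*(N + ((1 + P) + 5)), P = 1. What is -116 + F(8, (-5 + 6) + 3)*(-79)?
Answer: -14020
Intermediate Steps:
F(M, N) = 2*M*(7 + N) (F(M, N) = (M + M)*(N + ((1 + 1) + 5)) = (2*M)*(N + (2 + 5)) = (2*M)*(N + 7) = (2*M)*(7 + N) = 2*M*(7 + N))
-116 + F(8, (-5 + 6) + 3)*(-79) = -116 + (2*8*(7 + ((-5 + 6) + 3)))*(-79) = -116 + (2*8*(7 + (1 + 3)))*(-79) = -116 + (2*8*(7 + 4))*(-79) = -116 + (2*8*11)*(-79) = -116 + 176*(-79) = -116 - 13904 = -14020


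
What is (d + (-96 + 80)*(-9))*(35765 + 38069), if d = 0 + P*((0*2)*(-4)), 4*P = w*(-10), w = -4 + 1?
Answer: 10632096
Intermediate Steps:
w = -3
P = 15/2 (P = (-3*(-10))/4 = (¼)*30 = 15/2 ≈ 7.5000)
d = 0 (d = 0 + 15*((0*2)*(-4))/2 = 0 + 15*(0*(-4))/2 = 0 + (15/2)*0 = 0 + 0 = 0)
(d + (-96 + 80)*(-9))*(35765 + 38069) = (0 + (-96 + 80)*(-9))*(35765 + 38069) = (0 - 16*(-9))*73834 = (0 + 144)*73834 = 144*73834 = 10632096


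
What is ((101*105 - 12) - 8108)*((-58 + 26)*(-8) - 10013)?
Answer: -24246145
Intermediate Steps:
((101*105 - 12) - 8108)*((-58 + 26)*(-8) - 10013) = ((10605 - 12) - 8108)*(-32*(-8) - 10013) = (10593 - 8108)*(256 - 10013) = 2485*(-9757) = -24246145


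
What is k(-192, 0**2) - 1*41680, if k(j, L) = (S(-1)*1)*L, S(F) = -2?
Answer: -41680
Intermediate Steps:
k(j, L) = -2*L (k(j, L) = (-2*1)*L = -2*L)
k(-192, 0**2) - 1*41680 = -2*0**2 - 1*41680 = -2*0 - 41680 = 0 - 41680 = -41680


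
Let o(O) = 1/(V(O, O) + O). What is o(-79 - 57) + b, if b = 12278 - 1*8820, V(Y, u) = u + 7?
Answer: 916369/265 ≈ 3458.0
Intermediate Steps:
V(Y, u) = 7 + u
b = 3458 (b = 12278 - 8820 = 3458)
o(O) = 1/(7 + 2*O) (o(O) = 1/((7 + O) + O) = 1/(7 + 2*O))
o(-79 - 57) + b = 1/(7 + 2*(-79 - 57)) + 3458 = 1/(7 + 2*(-136)) + 3458 = 1/(7 - 272) + 3458 = 1/(-265) + 3458 = -1/265 + 3458 = 916369/265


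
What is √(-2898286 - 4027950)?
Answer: 2*I*√1731559 ≈ 2631.8*I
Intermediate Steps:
√(-2898286 - 4027950) = √(-6926236) = 2*I*√1731559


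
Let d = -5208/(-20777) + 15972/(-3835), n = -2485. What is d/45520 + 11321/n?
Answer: -2053115837915147/450657765348700 ≈ -4.5558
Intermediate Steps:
d = -311877564/79679795 (d = -5208*(-1/20777) + 15972*(-1/3835) = 5208/20777 - 15972/3835 = -311877564/79679795 ≈ -3.9141)
d/45520 + 11321/n = -311877564/79679795/45520 + 11321/(-2485) = -311877564/79679795*1/45520 + 11321*(-1/2485) = -77969391/906756067100 - 11321/2485 = -2053115837915147/450657765348700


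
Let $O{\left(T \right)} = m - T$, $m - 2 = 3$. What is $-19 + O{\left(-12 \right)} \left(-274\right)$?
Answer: $-4677$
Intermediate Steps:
$m = 5$ ($m = 2 + 3 = 5$)
$O{\left(T \right)} = 5 - T$
$-19 + O{\left(-12 \right)} \left(-274\right) = -19 + \left(5 - -12\right) \left(-274\right) = -19 + \left(5 + 12\right) \left(-274\right) = -19 + 17 \left(-274\right) = -19 - 4658 = -4677$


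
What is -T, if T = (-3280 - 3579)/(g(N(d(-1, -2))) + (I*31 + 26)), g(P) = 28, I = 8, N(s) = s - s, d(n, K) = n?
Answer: 6859/302 ≈ 22.712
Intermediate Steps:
N(s) = 0
T = -6859/302 (T = (-3280 - 3579)/(28 + (8*31 + 26)) = -6859/(28 + (248 + 26)) = -6859/(28 + 274) = -6859/302 ≈ -22.712)
-T = -1*(-6859/302) = 6859/302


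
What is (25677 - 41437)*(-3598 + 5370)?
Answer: -27926720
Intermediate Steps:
(25677 - 41437)*(-3598 + 5370) = -15760*1772 = -27926720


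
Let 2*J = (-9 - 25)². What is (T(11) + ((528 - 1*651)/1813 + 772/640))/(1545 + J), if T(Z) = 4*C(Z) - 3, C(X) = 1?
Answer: 620309/615839840 ≈ 0.0010073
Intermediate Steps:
T(Z) = 1 (T(Z) = 4*1 - 3 = 4 - 3 = 1)
J = 578 (J = (-9 - 25)²/2 = (½)*(-34)² = (½)*1156 = 578)
(T(11) + ((528 - 1*651)/1813 + 772/640))/(1545 + J) = (1 + ((528 - 1*651)/1813 + 772/640))/(1545 + 578) = (1 + ((528 - 651)*(1/1813) + 772*(1/640)))/2123 = (1 + (-123*1/1813 + 193/160))*(1/2123) = (1 + (-123/1813 + 193/160))*(1/2123) = (1 + 330229/290080)*(1/2123) = (620309/290080)*(1/2123) = 620309/615839840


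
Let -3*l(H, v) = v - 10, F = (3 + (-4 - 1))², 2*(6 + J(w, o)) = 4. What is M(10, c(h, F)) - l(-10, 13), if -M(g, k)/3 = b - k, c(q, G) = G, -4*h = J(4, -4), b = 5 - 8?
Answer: 22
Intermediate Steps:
J(w, o) = -4 (J(w, o) = -6 + (½)*4 = -6 + 2 = -4)
b = -3
F = 4 (F = (3 - 5)² = (-2)² = 4)
h = 1 (h = -¼*(-4) = 1)
l(H, v) = 10/3 - v/3 (l(H, v) = -(v - 10)/3 = -(-10 + v)/3 = 10/3 - v/3)
M(g, k) = 9 + 3*k (M(g, k) = -3*(-3 - k) = 9 + 3*k)
M(10, c(h, F)) - l(-10, 13) = (9 + 3*4) - (10/3 - ⅓*13) = (9 + 12) - (10/3 - 13/3) = 21 - 1*(-1) = 21 + 1 = 22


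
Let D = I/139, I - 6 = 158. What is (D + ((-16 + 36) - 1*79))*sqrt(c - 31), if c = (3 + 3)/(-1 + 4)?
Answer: -8037*I*sqrt(29)/139 ≈ -311.37*I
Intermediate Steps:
I = 164 (I = 6 + 158 = 164)
D = 164/139 ≈ 1.1799
c = 2 (c = 6/3 = 6*(1/3) = 2)
(D + ((-16 + 36) - 1*79))*sqrt(c - 31) = (164/139 + ((-16 + 36) - 1*79))*sqrt(2 - 31) = (164/139 + (20 - 79))*sqrt(-29) = (164/139 - 59)*(I*sqrt(29)) = -8037*I*sqrt(29)/139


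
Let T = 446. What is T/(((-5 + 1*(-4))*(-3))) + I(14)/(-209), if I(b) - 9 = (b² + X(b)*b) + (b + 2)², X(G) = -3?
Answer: 81901/5643 ≈ 14.514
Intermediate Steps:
I(b) = 9 + b² + (2 + b)² - 3*b (I(b) = 9 + ((b² - 3*b) + (b + 2)²) = 9 + ((b² - 3*b) + (2 + b)²) = 9 + (b² + (2 + b)² - 3*b) = 9 + b² + (2 + b)² - 3*b)
T/(((-5 + 1*(-4))*(-3))) + I(14)/(-209) = 446/(((-5 + 1*(-4))*(-3))) + (13 + 14 + 2*14²)/(-209) = 446/(((-5 - 4)*(-3))) + (13 + 14 + 2*196)*(-1/209) = 446/((-9*(-3))) + (13 + 14 + 392)*(-1/209) = 446/27 + 419*(-1/209) = 446*(1/27) - 419/209 = 446/27 - 419/209 = 81901/5643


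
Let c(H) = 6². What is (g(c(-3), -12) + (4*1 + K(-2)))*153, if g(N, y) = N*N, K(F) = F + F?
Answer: 198288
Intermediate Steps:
K(F) = 2*F
c(H) = 36
g(N, y) = N²
(g(c(-3), -12) + (4*1 + K(-2)))*153 = (36² + (4*1 + 2*(-2)))*153 = (1296 + (4 - 4))*153 = (1296 + 0)*153 = 1296*153 = 198288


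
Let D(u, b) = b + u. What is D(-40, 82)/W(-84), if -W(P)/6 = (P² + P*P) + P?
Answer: -1/2004 ≈ -0.00049900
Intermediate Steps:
W(P) = -12*P² - 6*P (W(P) = -6*((P² + P*P) + P) = -6*((P² + P²) + P) = -6*(2*P² + P) = -6*(P + 2*P²) = -12*P² - 6*P)
D(-40, 82)/W(-84) = (82 - 40)/((-6*(-84)*(1 + 2*(-84)))) = 42/((-6*(-84)*(1 - 168))) = 42/((-6*(-84)*(-167))) = 42/(-84168) = 42*(-1/84168) = -1/2004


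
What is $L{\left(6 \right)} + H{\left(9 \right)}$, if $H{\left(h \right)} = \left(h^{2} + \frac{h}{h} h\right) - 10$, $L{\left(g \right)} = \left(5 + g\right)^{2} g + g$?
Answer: $812$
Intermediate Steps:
$L{\left(g \right)} = g + g \left(5 + g\right)^{2}$ ($L{\left(g \right)} = g \left(5 + g\right)^{2} + g = g + g \left(5 + g\right)^{2}$)
$H{\left(h \right)} = -10 + h + h^{2}$ ($H{\left(h \right)} = \left(h^{2} + 1 h\right) - 10 = \left(h^{2} + h\right) - 10 = \left(h + h^{2}\right) - 10 = -10 + h + h^{2}$)
$L{\left(6 \right)} + H{\left(9 \right)} = 6 \left(1 + \left(5 + 6\right)^{2}\right) + \left(-10 + 9 + 9^{2}\right) = 6 \left(1 + 11^{2}\right) + \left(-10 + 9 + 81\right) = 6 \left(1 + 121\right) + 80 = 6 \cdot 122 + 80 = 732 + 80 = 812$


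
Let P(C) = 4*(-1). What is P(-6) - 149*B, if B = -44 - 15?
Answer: 8787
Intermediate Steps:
B = -59
P(C) = -4
P(-6) - 149*B = -4 - 149*(-59) = -4 + 8791 = 8787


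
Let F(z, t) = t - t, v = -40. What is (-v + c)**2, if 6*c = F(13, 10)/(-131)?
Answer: 1600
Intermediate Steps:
F(z, t) = 0
c = 0 (c = (0/(-131))/6 = (0*(-1/131))/6 = (1/6)*0 = 0)
(-v + c)**2 = (-1*(-40) + 0)**2 = (40 + 0)**2 = 40**2 = 1600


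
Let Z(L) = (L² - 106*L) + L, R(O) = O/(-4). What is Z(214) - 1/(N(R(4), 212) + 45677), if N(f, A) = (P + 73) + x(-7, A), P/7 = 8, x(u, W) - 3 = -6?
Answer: 1068400777/45803 ≈ 23326.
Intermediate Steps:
R(O) = -O/4 (R(O) = O*(-¼) = -O/4)
x(u, W) = -3 (x(u, W) = 3 - 6 = -3)
P = 56 (P = 7*8 = 56)
N(f, A) = 126 (N(f, A) = (56 + 73) - 3 = 129 - 3 = 126)
Z(L) = L² - 105*L
Z(214) - 1/(N(R(4), 212) + 45677) = 214*(-105 + 214) - 1/(126 + 45677) = 214*109 - 1/45803 = 23326 - 1*1/45803 = 23326 - 1/45803 = 1068400777/45803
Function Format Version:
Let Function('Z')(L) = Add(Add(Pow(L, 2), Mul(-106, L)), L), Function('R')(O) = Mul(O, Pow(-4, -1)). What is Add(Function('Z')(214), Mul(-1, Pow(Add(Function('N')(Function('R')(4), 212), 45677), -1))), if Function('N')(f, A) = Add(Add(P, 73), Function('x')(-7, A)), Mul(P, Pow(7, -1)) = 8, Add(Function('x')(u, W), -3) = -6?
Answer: Rational(1068400777, 45803) ≈ 23326.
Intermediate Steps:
Function('R')(O) = Mul(Rational(-1, 4), O) (Function('R')(O) = Mul(O, Rational(-1, 4)) = Mul(Rational(-1, 4), O))
Function('x')(u, W) = -3 (Function('x')(u, W) = Add(3, -6) = -3)
P = 56 (P = Mul(7, 8) = 56)
Function('N')(f, A) = 126 (Function('N')(f, A) = Add(Add(56, 73), -3) = Add(129, -3) = 126)
Function('Z')(L) = Add(Pow(L, 2), Mul(-105, L))
Add(Function('Z')(214), Mul(-1, Pow(Add(Function('N')(Function('R')(4), 212), 45677), -1))) = Add(Mul(214, Add(-105, 214)), Mul(-1, Pow(Add(126, 45677), -1))) = Add(Mul(214, 109), Mul(-1, Pow(45803, -1))) = Add(23326, Mul(-1, Rational(1, 45803))) = Add(23326, Rational(-1, 45803)) = Rational(1068400777, 45803)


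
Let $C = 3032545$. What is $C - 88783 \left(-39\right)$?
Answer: $6495082$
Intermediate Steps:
$C - 88783 \left(-39\right) = 3032545 - 88783 \left(-39\right) = 3032545 - -3462537 = 3032545 + 3462537 = 6495082$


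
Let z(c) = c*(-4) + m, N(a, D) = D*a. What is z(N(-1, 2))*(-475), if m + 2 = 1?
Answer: -3325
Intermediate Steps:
m = -1 (m = -2 + 1 = -1)
z(c) = -1 - 4*c (z(c) = c*(-4) - 1 = -4*c - 1 = -1 - 4*c)
z(N(-1, 2))*(-475) = (-1 - 8*(-1))*(-475) = (-1 - 4*(-2))*(-475) = (-1 + 8)*(-475) = 7*(-475) = -3325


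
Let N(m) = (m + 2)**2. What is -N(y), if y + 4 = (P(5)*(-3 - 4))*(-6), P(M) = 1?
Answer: -1600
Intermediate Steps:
y = 38 (y = -4 + (1*(-3 - 4))*(-6) = -4 + (1*(-7))*(-6) = -4 - 7*(-6) = -4 + 42 = 38)
N(m) = (2 + m)**2
-N(y) = -(2 + 38)**2 = -1*40**2 = -1*1600 = -1600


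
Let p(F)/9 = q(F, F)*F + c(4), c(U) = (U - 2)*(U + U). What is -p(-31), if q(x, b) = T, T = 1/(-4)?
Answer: -855/4 ≈ -213.75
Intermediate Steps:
T = -¼ ≈ -0.25000
q(x, b) = -¼
c(U) = 2*U*(-2 + U) (c(U) = (-2 + U)*(2*U) = 2*U*(-2 + U))
p(F) = 144 - 9*F/4 (p(F) = 9*(-F/4 + 2*4*(-2 + 4)) = 9*(-F/4 + 2*4*2) = 9*(-F/4 + 16) = 9*(16 - F/4) = 144 - 9*F/4)
-p(-31) = -(144 - 9/4*(-31)) = -(144 + 279/4) = -1*855/4 = -855/4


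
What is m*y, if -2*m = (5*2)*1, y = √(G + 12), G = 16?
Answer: -10*√7 ≈ -26.458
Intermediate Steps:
y = 2*√7 (y = √(16 + 12) = √28 = 2*√7 ≈ 5.2915)
m = -5 (m = -5*2/2 = -5 ≈ -5.0000)
m*y = -10*√7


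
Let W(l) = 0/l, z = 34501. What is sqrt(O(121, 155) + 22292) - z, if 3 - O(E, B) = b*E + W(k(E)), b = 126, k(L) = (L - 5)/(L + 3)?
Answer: -34501 + sqrt(7049) ≈ -34417.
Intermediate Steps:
k(L) = (-5 + L)/(3 + L)
W(l) = 0
O(E, B) = 3 - 126*E (O(E, B) = 3 - (126*E + 0) = 3 - 126*E)
sqrt(O(121, 155) + 22292) - z = sqrt((3 - 126*121) + 22292) - 1*34501 = sqrt((3 - 15246) + 22292) - 34501 = sqrt(-15243 + 22292) - 34501 = sqrt(7049) - 34501 = -34501 + sqrt(7049)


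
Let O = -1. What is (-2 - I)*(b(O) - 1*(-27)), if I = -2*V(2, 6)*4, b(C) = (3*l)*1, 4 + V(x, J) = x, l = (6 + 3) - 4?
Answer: -756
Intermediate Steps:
l = 5 (l = 9 - 4 = 5)
V(x, J) = -4 + x
b(C) = 15 (b(C) = (3*5)*1 = 15*1 = 15)
I = 16 (I = -2*(-4 + 2)*4 = -2*(-2)*4 = 4*4 = 16)
(-2 - I)*(b(O) - 1*(-27)) = (-2 - 1*16)*(15 - 1*(-27)) = (-2 - 16)*(15 + 27) = -18*42 = -756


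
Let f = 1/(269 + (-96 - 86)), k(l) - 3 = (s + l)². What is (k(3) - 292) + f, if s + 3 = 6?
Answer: -22010/87 ≈ -252.99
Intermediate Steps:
s = 3 (s = -3 + 6 = 3)
k(l) = 3 + (3 + l)²
f = 1/87 (f = 1/(269 - 182) = 1/87 ≈ 0.011494)
(k(3) - 292) + f = ((3 + (3 + 3)²) - 292) + 1/87 = ((3 + 6²) - 292) + 1/87 = ((3 + 36) - 292) + 1/87 = (39 - 292) + 1/87 = -253 + 1/87 = -22010/87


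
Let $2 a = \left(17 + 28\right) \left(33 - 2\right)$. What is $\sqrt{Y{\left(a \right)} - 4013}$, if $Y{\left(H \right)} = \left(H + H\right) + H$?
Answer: $\frac{i \sqrt{7682}}{2} \approx 43.823 i$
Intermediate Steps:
$a = \frac{1395}{2}$ ($a = \frac{\left(17 + 28\right) \left(33 - 2\right)}{2} = \frac{45 \cdot 31}{2} = \frac{1}{2} \cdot 1395 = \frac{1395}{2} \approx 697.5$)
$Y{\left(H \right)} = 3 H$ ($Y{\left(H \right)} = 2 H + H = 3 H$)
$\sqrt{Y{\left(a \right)} - 4013} = \sqrt{3 \cdot \frac{1395}{2} - 4013} = \sqrt{\frac{4185}{2} - 4013} = \sqrt{- \frac{3841}{2}} = \frac{i \sqrt{7682}}{2}$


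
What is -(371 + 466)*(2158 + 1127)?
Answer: -2749545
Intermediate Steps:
-(371 + 466)*(2158 + 1127) = -837*3285 = -1*2749545 = -2749545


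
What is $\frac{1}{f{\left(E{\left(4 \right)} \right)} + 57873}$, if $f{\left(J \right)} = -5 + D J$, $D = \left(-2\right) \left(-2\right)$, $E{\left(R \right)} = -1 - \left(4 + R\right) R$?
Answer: $\frac{1}{57736} \approx 1.732 \cdot 10^{-5}$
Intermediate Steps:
$E{\left(R \right)} = -1 - R \left(4 + R\right)$
$D = 4$
$f{\left(J \right)} = -5 + 4 J$
$\frac{1}{f{\left(E{\left(4 \right)} \right)} + 57873} = \frac{1}{\left(-5 + 4 \left(-1 - 4^{2} - 16\right)\right) + 57873} = \frac{1}{\left(-5 + 4 \left(-1 - 16 - 16\right)\right) + 57873} = \frac{1}{\left(-5 + 4 \left(-33\right)\right) + 57873} = \frac{1}{\left(-5 - 132\right) + 57873} = \frac{1}{-137 + 57873} = \frac{1}{57736}$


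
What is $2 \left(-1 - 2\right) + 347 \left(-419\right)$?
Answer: $-145399$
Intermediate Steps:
$2 \left(-1 - 2\right) + 347 \left(-419\right) = 2 \left(-1 - 2\right) - 145393 = 2 \left(-3\right) - 145393 = -6 - 145393 = -145399$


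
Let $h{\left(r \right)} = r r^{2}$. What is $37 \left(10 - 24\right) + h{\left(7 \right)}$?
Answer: $-175$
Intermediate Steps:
$h{\left(r \right)} = r^{3}$
$37 \left(10 - 24\right) + h{\left(7 \right)} = 37 \left(10 - 24\right) + 7^{3} = 37 \left(-14\right) + 343 = -518 + 343 = -175$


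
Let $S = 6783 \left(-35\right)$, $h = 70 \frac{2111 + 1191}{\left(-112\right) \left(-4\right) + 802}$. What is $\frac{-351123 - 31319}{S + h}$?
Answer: $\frac{47805250}{29652511} \approx 1.6122$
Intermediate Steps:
$h = \frac{23114}{125}$ ($h = 70 \frac{3302}{448 + 802} = 70 \cdot \frac{3302}{1250} = 70 \cdot 3302 \cdot \frac{1}{1250} = 70 \cdot \frac{1651}{625} = \frac{23114}{125} \approx 184.91$)
$S = -237405$
$\frac{-351123 - 31319}{S + h} = \frac{-351123 - 31319}{-237405 + \frac{23114}{125}} = - \frac{382442}{- \frac{29652511}{125}} = \left(-382442\right) \left(- \frac{125}{29652511}\right) = \frac{47805250}{29652511}$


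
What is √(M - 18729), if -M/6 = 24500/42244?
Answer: I*√2089321906359/10561 ≈ 136.87*I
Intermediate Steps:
M = -36750/10561 (M = -147000/42244 = -6*6125/10561 = -36750/10561 ≈ -3.4798)
√(M - 18729) = √(-36750/10561 - 18729) = √(-197833719/10561) = I*√2089321906359/10561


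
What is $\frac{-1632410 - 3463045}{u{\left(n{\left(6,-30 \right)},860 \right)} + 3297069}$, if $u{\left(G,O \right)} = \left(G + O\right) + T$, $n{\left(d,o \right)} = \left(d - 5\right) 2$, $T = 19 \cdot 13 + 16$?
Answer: $- \frac{1698485}{1099398} \approx -1.5449$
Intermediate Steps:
$T = 263$ ($T = 247 + 16 = 263$)
$n{\left(d,o \right)} = -10 + 2 d$ ($n{\left(d,o \right)} = \left(-5 + d\right) 2 = -10 + 2 d$)
$u{\left(G,O \right)} = 263 + G + O$ ($u{\left(G,O \right)} = \left(G + O\right) + 263 = 263 + G + O$)
$\frac{-1632410 - 3463045}{u{\left(n{\left(6,-30 \right)},860 \right)} + 3297069} = \frac{-1632410 - 3463045}{\left(263 + \left(-10 + 2 \cdot 6\right) + 860\right) + 3297069} = - \frac{5095455}{\left(263 + \left(-10 + 12\right) + 860\right) + 3297069} = - \frac{5095455}{\left(263 + 2 + 860\right) + 3297069} = - \frac{5095455}{1125 + 3297069} = - \frac{5095455}{3298194} = \left(-5095455\right) \frac{1}{3298194} = - \frac{1698485}{1099398}$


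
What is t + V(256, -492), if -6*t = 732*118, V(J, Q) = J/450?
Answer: -3238972/225 ≈ -14395.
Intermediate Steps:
V(J, Q) = J/450 (V(J, Q) = J*(1/450) = J/450)
t = -14396 (t = -122*118 = -⅙*86376 = -14396)
t + V(256, -492) = -14396 + (1/450)*256 = -14396 + 128/225 = -3238972/225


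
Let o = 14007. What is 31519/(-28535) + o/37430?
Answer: -31202657/42722602 ≈ -0.73035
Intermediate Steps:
31519/(-28535) + o/37430 = 31519/(-28535) + 14007/37430 = 31519*(-1/28535) + 14007*(1/37430) = -31519/28535 + 14007/37430 = -31202657/42722602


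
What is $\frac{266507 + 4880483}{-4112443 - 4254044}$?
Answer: $- \frac{5146990}{8366487} \approx -0.61519$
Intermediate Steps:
$\frac{266507 + 4880483}{-4112443 - 4254044} = \frac{5146990}{-8366487} = 5146990 \left(- \frac{1}{8366487}\right) = - \frac{5146990}{8366487}$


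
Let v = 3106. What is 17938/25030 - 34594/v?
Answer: -202543098/19435795 ≈ -10.421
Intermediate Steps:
17938/25030 - 34594/v = 17938/25030 - 34594/3106 = 17938*(1/25030) - 34594*1/3106 = 8969/12515 - 17297/1553 = -202543098/19435795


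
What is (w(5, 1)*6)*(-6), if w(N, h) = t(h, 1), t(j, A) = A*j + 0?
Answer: -36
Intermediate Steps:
t(j, A) = A*j
w(N, h) = h (w(N, h) = 1*h = h)
(w(5, 1)*6)*(-6) = (1*6)*(-6) = 6*(-6) = -36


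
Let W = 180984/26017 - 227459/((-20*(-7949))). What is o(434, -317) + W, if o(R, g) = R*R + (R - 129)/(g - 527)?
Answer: 82194647141067411/436367270630 ≈ 1.8836e+5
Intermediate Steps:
W = 22855035517/4136182660 (W = 180984*(1/26017) - 227459/158980 = 180984/26017 - 227459*1/158980 = 180984/26017 - 227459/158980 = 22855035517/4136182660 ≈ 5.5256)
o(R, g) = R**2 + (-129 + R)/(-527 + g)
o(434, -317) + W = (-129 + 434 - 527*434**2 - 317*434**2)/(-527 - 317) + 22855035517/4136182660 = (-129 + 434 - 527*188356 - 317*188356)/(-844) + 22855035517/4136182660 = -(-129 + 434 - 99263612 - 59708852)/844 + 22855035517/4136182660 = -1/844*(-158972159) + 22855035517/4136182660 = 158972159/844 + 22855035517/4136182660 = 82194647141067411/436367270630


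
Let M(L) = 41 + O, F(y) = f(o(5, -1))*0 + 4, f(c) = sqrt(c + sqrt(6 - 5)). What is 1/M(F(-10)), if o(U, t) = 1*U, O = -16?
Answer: 1/25 ≈ 0.040000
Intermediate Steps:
o(U, t) = U
f(c) = sqrt(1 + c) (f(c) = sqrt(c + sqrt(1)) = sqrt(c + 1) = sqrt(1 + c))
F(y) = 4 (F(y) = sqrt(1 + 5)*0 + 4 = sqrt(6)*0 + 4 = 0 + 4 = 4)
M(L) = 25 (M(L) = 41 - 16 = 25)
1/M(F(-10)) = 1/25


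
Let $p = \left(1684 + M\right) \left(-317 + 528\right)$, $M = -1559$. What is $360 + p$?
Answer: $26735$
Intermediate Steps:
$p = 26375$ ($p = \left(1684 - 1559\right) \left(-317 + 528\right) = 125 \cdot 211 = 26375$)
$360 + p = 360 + 26375 = 26735$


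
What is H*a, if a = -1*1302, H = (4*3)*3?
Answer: -46872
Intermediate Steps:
H = 36 (H = 12*3 = 36)
a = -1302
H*a = 36*(-1302) = -46872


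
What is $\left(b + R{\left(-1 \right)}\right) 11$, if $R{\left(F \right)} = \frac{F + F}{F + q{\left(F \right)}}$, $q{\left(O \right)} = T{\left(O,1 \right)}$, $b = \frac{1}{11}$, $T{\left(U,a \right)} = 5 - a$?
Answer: $- \frac{19}{3} \approx -6.3333$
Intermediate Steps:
$b = \frac{1}{11} \approx 0.090909$
$q{\left(O \right)} = 4$ ($q{\left(O \right)} = 5 - 1 = 4$)
$R{\left(F \right)} = \frac{2 F}{4 + F}$ ($R{\left(F \right)} = \frac{F + F}{F + 4} = \frac{2 F}{4 + F}$)
$\left(b + R{\left(-1 \right)}\right) 11 = \left(\frac{1}{11} + 2 \left(-1\right) \frac{1}{4 - 1}\right) 11 = \left(\frac{1}{11} + 2 \left(-1\right) \frac{1}{3}\right) 11 = \left(\frac{1}{11} - \frac{2}{3}\right) 11 = \left(- \frac{19}{33}\right) 11 = - \frac{19}{3}$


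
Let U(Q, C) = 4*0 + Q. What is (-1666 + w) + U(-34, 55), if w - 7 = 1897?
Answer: 204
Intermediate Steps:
U(Q, C) = Q (U(Q, C) = 0 + Q = Q)
w = 1904 (w = 7 + 1897 = 1904)
(-1666 + w) + U(-34, 55) = (-1666 + 1904) - 34 = 238 - 34 = 204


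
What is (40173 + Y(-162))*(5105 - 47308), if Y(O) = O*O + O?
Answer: -2796159765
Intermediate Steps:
Y(O) = O + O² (Y(O) = O² + O = O + O²)
(40173 + Y(-162))*(5105 - 47308) = (40173 - 162*(1 - 162))*(5105 - 47308) = (40173 - 162*(-161))*(-42203) = (40173 + 26082)*(-42203) = 66255*(-42203) = -2796159765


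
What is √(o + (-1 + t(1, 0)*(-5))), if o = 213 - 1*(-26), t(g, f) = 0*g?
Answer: √238 ≈ 15.427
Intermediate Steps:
t(g, f) = 0
o = 239 (o = 213 + 26 = 239)
√(o + (-1 + t(1, 0)*(-5))) = √(239 + (-1 + 0*(-5))) = √(239 + (-1 + 0)) = √(239 - 1) = √238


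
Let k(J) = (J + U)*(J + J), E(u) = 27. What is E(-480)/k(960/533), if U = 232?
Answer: 2556801/79754240 ≈ 0.032058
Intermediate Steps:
k(J) = 2*J*(232 + J) (k(J) = (J + 232)*(J + J) = (232 + J)*(2*J) = 2*J*(232 + J))
E(-480)/k(960/533) = 27/((2*(960/533)*(232 + 960/533))) = 27/((2*(960/533)*(124616/533))) = 27/(239262720/284089) = 27*(284089/239262720) = 2556801/79754240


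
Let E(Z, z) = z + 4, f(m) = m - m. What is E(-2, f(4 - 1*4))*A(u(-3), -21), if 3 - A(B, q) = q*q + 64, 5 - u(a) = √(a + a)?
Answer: -2008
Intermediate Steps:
u(a) = 5 - √2*√a (u(a) = 5 - √(a + a) = 5 - √(2*a) = 5 - √2*√a)
f(m) = 0
E(Z, z) = 4 + z
A(B, q) = -61 - q² (A(B, q) = 3 - (q*q + 64) = 3 - (q² + 64) = 3 - (64 + q²) = 3 + (-64 - q²) = -61 - q²)
E(-2, f(4 - 1*4))*A(u(-3), -21) = (4 + 0)*(-61 - 1*(-21)²) = 4*(-61 - 1*441) = 4*(-61 - 441) = 4*(-502) = -2008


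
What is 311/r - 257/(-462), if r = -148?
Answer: -52823/34188 ≈ -1.5451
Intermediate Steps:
311/r - 257/(-462) = 311/(-148) - 257/(-462) = 311*(-1/148) - 257*(-1/462) = -311/148 + 257/462 = -52823/34188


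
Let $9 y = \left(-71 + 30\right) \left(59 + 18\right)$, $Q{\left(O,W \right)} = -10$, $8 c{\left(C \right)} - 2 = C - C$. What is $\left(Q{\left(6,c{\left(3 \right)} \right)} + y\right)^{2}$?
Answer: $\frac{10543009}{81} \approx 1.3016 \cdot 10^{5}$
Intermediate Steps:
$c{\left(C \right)} = \frac{1}{4}$ ($c{\left(C \right)} = \frac{1}{4} + \frac{C - C}{8} = \frac{1}{4} + \frac{1}{8} \cdot 0 = \frac{1}{4} + 0 = \frac{1}{4}$)
$y = - \frac{3157}{9}$ ($y = \frac{\left(-71 + 30\right) \left(59 + 18\right)}{9} = \frac{\left(-41\right) 77}{9} = \frac{1}{9} \left(-3157\right) = - \frac{3157}{9} \approx -350.78$)
$\left(Q{\left(6,c{\left(3 \right)} \right)} + y\right)^{2} = \left(-10 - \frac{3157}{9}\right)^{2} = \left(- \frac{3247}{9}\right)^{2} = \frac{10543009}{81}$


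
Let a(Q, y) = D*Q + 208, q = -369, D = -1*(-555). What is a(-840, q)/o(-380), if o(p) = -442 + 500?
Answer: -232996/29 ≈ -8034.3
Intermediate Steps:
D = 555
o(p) = 58
a(Q, y) = 208 + 555*Q (a(Q, y) = 555*Q + 208 = 208 + 555*Q)
a(-840, q)/o(-380) = (208 + 555*(-840))/58 = (208 - 466200)*(1/58) = -465992*1/58 = -232996/29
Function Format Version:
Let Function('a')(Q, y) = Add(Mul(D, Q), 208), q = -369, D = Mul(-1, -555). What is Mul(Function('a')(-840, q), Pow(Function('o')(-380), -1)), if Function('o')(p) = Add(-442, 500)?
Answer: Rational(-232996, 29) ≈ -8034.3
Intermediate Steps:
D = 555
Function('o')(p) = 58
Function('a')(Q, y) = Add(208, Mul(555, Q)) (Function('a')(Q, y) = Add(Mul(555, Q), 208) = Add(208, Mul(555, Q)))
Mul(Function('a')(-840, q), Pow(Function('o')(-380), -1)) = Mul(Add(208, Mul(555, -840)), Pow(58, -1)) = Mul(Add(208, -466200), Rational(1, 58)) = Mul(-465992, Rational(1, 58)) = Rational(-232996, 29)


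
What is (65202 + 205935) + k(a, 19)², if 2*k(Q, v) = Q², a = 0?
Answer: 271137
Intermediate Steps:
k(Q, v) = Q²/2
(65202 + 205935) + k(a, 19)² = (65202 + 205935) + ((½)*0²)² = 271137 + ((½)*0)² = 271137 + 0² = 271137 + 0 = 271137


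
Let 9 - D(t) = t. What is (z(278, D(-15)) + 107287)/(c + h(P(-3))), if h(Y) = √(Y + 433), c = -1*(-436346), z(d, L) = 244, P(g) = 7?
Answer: 23460360863/95198915638 - 107531*√110/95198915638 ≈ 0.24642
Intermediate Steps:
D(t) = 9 - t
c = 436346
h(Y) = √(433 + Y)
(z(278, D(-15)) + 107287)/(c + h(P(-3))) = (244 + 107287)/(436346 + √(433 + 7)) = 107531/(436346 + √440) = 107531/(436346 + 2*√110)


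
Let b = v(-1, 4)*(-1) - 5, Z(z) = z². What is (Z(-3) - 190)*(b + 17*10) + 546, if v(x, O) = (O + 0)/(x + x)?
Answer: -29681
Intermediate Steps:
v(x, O) = O/(2*x) (v(x, O) = O/((2*x)) = O*(1/(2*x)) = O/(2*x))
b = -3 (b = ((½)*4/(-1))*(-1) - 5 = ((½)*4*(-1))*(-1) - 5 = -2*(-1) - 5 = 2 - 5 = -3)
(Z(-3) - 190)*(b + 17*10) + 546 = ((-3)² - 190)*(-3 + 17*10) + 546 = (9 - 190)*(-3 + 170) + 546 = -181*167 + 546 = -30227 + 546 = -29681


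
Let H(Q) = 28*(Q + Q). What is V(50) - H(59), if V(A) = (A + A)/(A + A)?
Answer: -3303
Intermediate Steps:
V(A) = 1 (V(A) = (2*A)/((2*A)) = (2*A)*(1/(2*A)) = 1)
H(Q) = 56*Q (H(Q) = 28*(2*Q) = 56*Q)
V(50) - H(59) = 1 - 56*59 = 1 - 1*3304 = 1 - 3304 = -3303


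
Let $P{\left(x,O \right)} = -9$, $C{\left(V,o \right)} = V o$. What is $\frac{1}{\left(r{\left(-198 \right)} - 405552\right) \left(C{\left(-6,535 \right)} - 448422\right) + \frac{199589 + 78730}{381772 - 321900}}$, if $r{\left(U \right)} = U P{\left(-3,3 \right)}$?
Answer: $\frac{59872}{10917985660740399} \approx 5.4838 \cdot 10^{-12}$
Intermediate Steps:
$r{\left(U \right)} = - 9 U$ ($r{\left(U \right)} = U \left(-9\right) = - 9 U$)
$\frac{1}{\left(r{\left(-198 \right)} - 405552\right) \left(C{\left(-6,535 \right)} - 448422\right) + \frac{199589 + 78730}{381772 - 321900}} = \frac{1}{\left(\left(-9\right) \left(-198\right) - 405552\right) \left(\left(-6\right) 535 - 448422\right) + \frac{199589 + 78730}{381772 - 321900}} = \frac{1}{\left(1782 - 405552\right) \left(-3210 - 448422\right) + \frac{278319}{59872}} = \frac{1}{\left(-403770\right) \left(-451632\right) + 278319 \cdot \frac{1}{59872}} = \frac{1}{182355452640 + \frac{278319}{59872}} = \frac{1}{\frac{10917985660740399}{59872}} = \frac{59872}{10917985660740399}$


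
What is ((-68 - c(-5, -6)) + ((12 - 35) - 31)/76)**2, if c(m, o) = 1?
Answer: 7017201/1444 ≈ 4859.6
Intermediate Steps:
((-68 - c(-5, -6)) + ((12 - 35) - 31)/76)**2 = ((-68 - 1*1) + ((12 - 35) - 31)/76)**2 = ((-68 - 1) + (-23 - 31)*(1/76))**2 = (-69 - 54*1/76)**2 = (-69 - 27/38)**2 = (-2649/38)**2 = 7017201/1444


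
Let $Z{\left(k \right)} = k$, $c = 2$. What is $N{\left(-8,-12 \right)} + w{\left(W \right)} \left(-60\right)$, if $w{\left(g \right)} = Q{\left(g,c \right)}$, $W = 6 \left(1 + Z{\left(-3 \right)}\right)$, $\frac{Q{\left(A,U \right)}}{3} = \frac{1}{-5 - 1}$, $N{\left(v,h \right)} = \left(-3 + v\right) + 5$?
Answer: $24$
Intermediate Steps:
$N{\left(v,h \right)} = 2 + v$
$Q{\left(A,U \right)} = - \frac{1}{2}$ ($Q{\left(A,U \right)} = \frac{3}{-5 - 1} = \frac{3}{-6} = 3 \left(- \frac{1}{6}\right) = - \frac{1}{2}$)
$W = -12$ ($W = 6 \left(1 - 3\right) = 6 \left(-2\right) = -12$)
$w{\left(g \right)} = - \frac{1}{2}$
$N{\left(-8,-12 \right)} + w{\left(W \right)} \left(-60\right) = \left(2 - 8\right) - -30 = -6 + 30 = 24$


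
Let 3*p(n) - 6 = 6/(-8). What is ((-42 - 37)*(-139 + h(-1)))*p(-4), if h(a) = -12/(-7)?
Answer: 75919/4 ≈ 18980.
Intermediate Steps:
h(a) = 12/7 (h(a) = -12*(-⅐) = 12/7)
p(n) = 7/4 (p(n) = 2 + (6/(-8))/3 = 2 + (6*(-⅛))/3 = 2 + (⅓)*(-¾) = 2 - ¼ = 7/4)
((-42 - 37)*(-139 + h(-1)))*p(-4) = ((-42 - 37)*(-139 + 12/7))*(7/4) = -79*(-961/7)*(7/4) = (75919/7)*(7/4) = 75919/4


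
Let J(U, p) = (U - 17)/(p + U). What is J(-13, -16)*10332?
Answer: 309960/29 ≈ 10688.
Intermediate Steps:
J(U, p) = (-17 + U)/(U + p)
J(-13, -16)*10332 = ((-17 - 13)/(-13 - 16))*10332 = (-30/(-29))*10332 = -1/29*(-30)*10332 = (30/29)*10332 = 309960/29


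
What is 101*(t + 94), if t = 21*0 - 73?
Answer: 2121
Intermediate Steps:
t = -73 (t = 0 - 73 = -73)
101*(t + 94) = 101*(-73 + 94) = 101*21 = 2121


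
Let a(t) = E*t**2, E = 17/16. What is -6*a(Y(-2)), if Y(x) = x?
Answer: -51/2 ≈ -25.500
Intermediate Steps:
E = 17/16 (E = 17*(1/16) = 17/16 ≈ 1.0625)
a(t) = 17*t**2/16
-6*a(Y(-2)) = -51*(-2)**2/8 = -51*4/8 = -6*17/4 = -51/2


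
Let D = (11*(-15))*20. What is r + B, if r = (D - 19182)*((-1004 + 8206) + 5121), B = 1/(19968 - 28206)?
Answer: -2282302361269/8238 ≈ -2.7705e+8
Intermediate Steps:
D = -3300 (D = -165*20 = -3300)
B = -1/8238 (B = 1/(-8238) = -1/8238 ≈ -0.00012139)
r = -277045686 (r = (-3300 - 19182)*((-1004 + 8206) + 5121) = -22482*(7202 + 5121) = -22482*12323 = -277045686)
r + B = -277045686 - 1/8238 = -2282302361269/8238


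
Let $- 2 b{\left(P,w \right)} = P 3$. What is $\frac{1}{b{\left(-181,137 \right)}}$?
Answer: $\frac{2}{543} \approx 0.0036832$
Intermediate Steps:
$b{\left(P,w \right)} = - \frac{3 P}{2}$ ($b{\left(P,w \right)} = - \frac{P 3}{2} = - \frac{3 P}{2}$)
$\frac{1}{b{\left(-181,137 \right)}} = \frac{1}{\left(- \frac{3}{2}\right) \left(-181\right)} = \frac{1}{\frac{543}{2}} = \frac{2}{543}$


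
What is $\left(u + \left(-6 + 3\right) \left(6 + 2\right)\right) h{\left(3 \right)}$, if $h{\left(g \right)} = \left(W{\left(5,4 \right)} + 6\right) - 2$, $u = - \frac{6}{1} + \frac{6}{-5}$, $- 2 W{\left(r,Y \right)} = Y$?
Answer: $- \frac{312}{5} \approx -62.4$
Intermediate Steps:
$W{\left(r,Y \right)} = - \frac{Y}{2}$
$u = - \frac{36}{5}$ ($u = \left(-6\right) 1 + 6 \left(- \frac{1}{5}\right) = -6 - \frac{6}{5} = - \frac{36}{5} \approx -7.2$)
$h{\left(g \right)} = 2$ ($h{\left(g \right)} = \left(\left(- \frac{1}{2}\right) 4 + 6\right) - 2 = \left(-2 + 6\right) - 2 = 4 - 2 = 2$)
$\left(u + \left(-6 + 3\right) \left(6 + 2\right)\right) h{\left(3 \right)} = \left(- \frac{36}{5} + \left(-6 + 3\right) \left(6 + 2\right)\right) 2 = \left(- \frac{36}{5} - 24\right) 2 = \left(- \frac{156}{5}\right) 2 = - \frac{312}{5}$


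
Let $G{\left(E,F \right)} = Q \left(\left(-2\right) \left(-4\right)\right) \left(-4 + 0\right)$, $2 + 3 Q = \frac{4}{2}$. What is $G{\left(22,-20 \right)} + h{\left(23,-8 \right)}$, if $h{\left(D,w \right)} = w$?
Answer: $-8$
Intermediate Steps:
$Q = 0$ ($Q = - \frac{2}{3} + \frac{4 \cdot \frac{1}{2}}{3} = - \frac{2}{3} + \frac{1}{3} \cdot 2 = - \frac{2}{3} + \frac{2}{3} = 0$)
$G{\left(E,F \right)} = 0$ ($G{\left(E,F \right)} = 0 \left(\left(-2\right) \left(-4\right)\right) \left(-4 + 0\right) = 0 \cdot 8 \left(-4\right) = 0 \left(-4\right) = 0$)
$G{\left(22,-20 \right)} + h{\left(23,-8 \right)} = 0 - 8 = -8$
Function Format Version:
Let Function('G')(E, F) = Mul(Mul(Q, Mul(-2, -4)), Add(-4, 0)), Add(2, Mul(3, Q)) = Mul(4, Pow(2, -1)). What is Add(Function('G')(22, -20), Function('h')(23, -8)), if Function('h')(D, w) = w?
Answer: -8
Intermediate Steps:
Q = 0 (Q = Add(Rational(-2, 3), Mul(Rational(1, 3), Mul(4, Pow(2, -1)))) = Add(Rational(-2, 3), Mul(Rational(1, 3), Mul(4, Rational(1, 2)))) = Add(Rational(-2, 3), Mul(Rational(1, 3), 2)) = Add(Rational(-2, 3), Rational(2, 3)) = 0)
Function('G')(E, F) = 0 (Function('G')(E, F) = Mul(Mul(0, Mul(-2, -4)), Add(-4, 0)) = Mul(Mul(0, 8), -4) = Mul(0, -4) = 0)
Add(Function('G')(22, -20), Function('h')(23, -8)) = Add(0, -8) = -8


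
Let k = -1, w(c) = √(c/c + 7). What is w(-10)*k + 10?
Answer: 10 - 2*√2 ≈ 7.1716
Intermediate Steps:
w(c) = 2*√2 (w(c) = √(1 + 7) = √8 = 2*√2)
w(-10)*k + 10 = (2*√2)*(-1) + 10 = -2*√2 + 10 = 10 - 2*√2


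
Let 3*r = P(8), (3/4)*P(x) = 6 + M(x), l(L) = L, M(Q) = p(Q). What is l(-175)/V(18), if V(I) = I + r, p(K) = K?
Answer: -1575/218 ≈ -7.2248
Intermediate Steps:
M(Q) = Q
P(x) = 8 + 4*x/3 (P(x) = 4*(6 + x)/3 = 8 + 4*x/3)
r = 56/9 (r = (8 + (4/3)*8)/3 = (8 + 32/3)/3 = (⅓)*(56/3) = 56/9 ≈ 6.2222)
V(I) = 56/9 + I (V(I) = I + 56/9 = 56/9 + I)
l(-175)/V(18) = -175/(56/9 + 18) = -175/218/9 = -175*9/218 = -1575/218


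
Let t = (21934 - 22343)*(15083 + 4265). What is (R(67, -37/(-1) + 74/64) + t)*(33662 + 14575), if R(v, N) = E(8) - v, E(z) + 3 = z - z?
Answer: -381718772274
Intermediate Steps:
E(z) = -3 (E(z) = -3 + (z - z) = -3 + 0 = -3)
t = -7913332 (t = -409*19348 = -7913332)
R(v, N) = -3 - v
(R(67, -37/(-1) + 74/64) + t)*(33662 + 14575) = ((-3 - 1*67) - 7913332)*(33662 + 14575) = ((-3 - 67) - 7913332)*48237 = (-70 - 7913332)*48237 = -7913402*48237 = -381718772274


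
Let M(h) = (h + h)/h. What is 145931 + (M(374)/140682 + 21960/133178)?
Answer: 683532360722188/4683936849 ≈ 1.4593e+5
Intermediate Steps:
M(h) = 2 (M(h) = (2*h)/h = 2)
145931 + (M(374)/140682 + 21960/133178) = 145931 + (2/140682 + 21960/133178) = 145931 + (2*(1/140682) + 21960*(1/133178)) = 145931 + (1/70341 + 10980/66589) = 145931 + 772410769/4683936849 = 683532360722188/4683936849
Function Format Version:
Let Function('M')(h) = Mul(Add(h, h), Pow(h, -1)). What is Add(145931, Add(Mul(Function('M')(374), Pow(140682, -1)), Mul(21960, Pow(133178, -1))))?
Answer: Rational(683532360722188, 4683936849) ≈ 1.4593e+5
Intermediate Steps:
Function('M')(h) = 2 (Function('M')(h) = Mul(Mul(2, h), Pow(h, -1)) = 2)
Add(145931, Add(Mul(Function('M')(374), Pow(140682, -1)), Mul(21960, Pow(133178, -1)))) = Add(145931, Add(Mul(2, Pow(140682, -1)), Mul(21960, Pow(133178, -1)))) = Add(145931, Add(Mul(2, Rational(1, 140682)), Mul(21960, Rational(1, 133178)))) = Add(145931, Add(Rational(1, 70341), Rational(10980, 66589))) = Add(145931, Rational(772410769, 4683936849)) = Rational(683532360722188, 4683936849)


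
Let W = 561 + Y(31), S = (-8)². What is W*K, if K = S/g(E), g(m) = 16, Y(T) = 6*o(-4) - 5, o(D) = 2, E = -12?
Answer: 2272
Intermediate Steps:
S = 64
Y(T) = 7 (Y(T) = 6*2 - 5 = 12 - 5 = 7)
W = 568 (W = 561 + 7 = 568)
K = 4 (K = 64/16 = 64*(1/16) = 4)
W*K = 568*4 = 2272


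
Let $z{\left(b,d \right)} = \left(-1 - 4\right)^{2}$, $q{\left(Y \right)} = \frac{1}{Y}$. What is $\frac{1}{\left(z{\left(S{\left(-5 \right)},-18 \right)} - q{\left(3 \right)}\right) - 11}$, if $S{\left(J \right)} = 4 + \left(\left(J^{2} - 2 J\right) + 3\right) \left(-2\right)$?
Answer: $\frac{3}{41} \approx 0.073171$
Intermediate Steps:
$S{\left(J \right)} = -2 - 2 J^{2} + 4 J$ ($S{\left(J \right)} = 4 + \left(3 + J^{2} - 2 J\right) \left(-2\right) = 4 - \left(6 - 4 J + 2 J^{2}\right) = -2 - 2 J^{2} + 4 J$)
$z{\left(b,d \right)} = 25$ ($z{\left(b,d \right)} = \left(-5\right)^{2} = 25$)
$\frac{1}{\left(z{\left(S{\left(-5 \right)},-18 \right)} - q{\left(3 \right)}\right) - 11} = \frac{1}{\left(25 - \frac{1}{3}\right) - 11} = \frac{1}{\frac{74}{3} - 11} = \frac{1}{\frac{41}{3}} = \frac{3}{41}$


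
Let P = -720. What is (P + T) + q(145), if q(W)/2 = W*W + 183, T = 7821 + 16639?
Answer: 66156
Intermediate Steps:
T = 24460
q(W) = 366 + 2*W**2 (q(W) = 2*(W*W + 183) = 2*(W**2 + 183) = 2*(183 + W**2) = 366 + 2*W**2)
(P + T) + q(145) = (-720 + 24460) + (366 + 2*145**2) = 23740 + (366 + 2*21025) = 23740 + (366 + 42050) = 23740 + 42416 = 66156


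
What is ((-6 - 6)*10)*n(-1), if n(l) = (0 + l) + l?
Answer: 240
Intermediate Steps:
n(l) = 2*l (n(l) = l + l = 2*l)
((-6 - 6)*10)*n(-1) = ((-6 - 6)*10)*(2*(-1)) = -12*10*(-2) = -120*(-2) = 240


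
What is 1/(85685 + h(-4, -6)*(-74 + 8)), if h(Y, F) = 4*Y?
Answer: 1/86741 ≈ 1.1529e-5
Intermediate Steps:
1/(85685 + h(-4, -6)*(-74 + 8)) = 1/(85685 + (4*(-4))*(-74 + 8)) = 1/(85685 - 16*(-66)) = 1/(85685 + 1056) = 1/86741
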